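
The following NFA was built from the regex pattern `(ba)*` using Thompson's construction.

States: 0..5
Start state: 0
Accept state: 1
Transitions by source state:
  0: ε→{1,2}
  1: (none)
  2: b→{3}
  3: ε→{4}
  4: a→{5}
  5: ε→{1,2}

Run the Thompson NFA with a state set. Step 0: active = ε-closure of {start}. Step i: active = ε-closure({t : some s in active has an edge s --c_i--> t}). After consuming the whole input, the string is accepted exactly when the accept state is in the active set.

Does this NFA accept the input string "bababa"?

initial (ε-close {0}): {0,1,2}
'b' @ 1: {3,4}
'a' @ 2: {1,2,5}  (accept∈set)
'b' @ 3: {3,4}
'a' @ 4: {1,2,5}  (accept∈set)
'b' @ 5: {3,4}
'a' @ 6: {1,2,5}  (accept∈set)
end set {1,2,5} — state 1 in

Answer: ACCEPT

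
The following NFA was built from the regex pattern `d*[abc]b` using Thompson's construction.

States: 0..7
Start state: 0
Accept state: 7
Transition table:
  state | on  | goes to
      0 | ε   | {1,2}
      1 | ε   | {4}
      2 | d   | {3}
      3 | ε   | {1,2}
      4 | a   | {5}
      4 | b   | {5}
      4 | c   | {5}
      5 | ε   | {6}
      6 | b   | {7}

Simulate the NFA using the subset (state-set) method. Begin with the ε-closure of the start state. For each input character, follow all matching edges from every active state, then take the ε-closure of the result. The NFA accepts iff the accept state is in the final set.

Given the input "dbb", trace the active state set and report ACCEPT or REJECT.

Answer: ACCEPT

Derivation:
S₀ = ε-closure({0}) = {0,1,2,4}
'd' @ 1: {1,2,3,4}
'b' @ 2: {5,6}
'b' @ 3: {7}  (accept∈set)
final: {7}; accept 7 in set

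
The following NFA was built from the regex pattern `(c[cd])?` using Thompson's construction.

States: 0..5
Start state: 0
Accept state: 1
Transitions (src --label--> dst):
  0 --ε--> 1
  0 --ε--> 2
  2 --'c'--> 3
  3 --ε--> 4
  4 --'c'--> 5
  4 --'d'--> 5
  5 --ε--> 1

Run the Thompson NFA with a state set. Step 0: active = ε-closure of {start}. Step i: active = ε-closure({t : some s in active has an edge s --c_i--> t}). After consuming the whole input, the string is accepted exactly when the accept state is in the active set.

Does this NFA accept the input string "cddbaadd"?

Answer: REJECT

Derivation:
initial (ε-close {0}): {0,1,2}
'c' @ 1: {3,4}
'd' @ 2: {1,5}  [accepting]
'd' @ 3: {}  — dead — no transitions
rest 'baadd' ignored (set empty)
final: {}; accept 1 not in set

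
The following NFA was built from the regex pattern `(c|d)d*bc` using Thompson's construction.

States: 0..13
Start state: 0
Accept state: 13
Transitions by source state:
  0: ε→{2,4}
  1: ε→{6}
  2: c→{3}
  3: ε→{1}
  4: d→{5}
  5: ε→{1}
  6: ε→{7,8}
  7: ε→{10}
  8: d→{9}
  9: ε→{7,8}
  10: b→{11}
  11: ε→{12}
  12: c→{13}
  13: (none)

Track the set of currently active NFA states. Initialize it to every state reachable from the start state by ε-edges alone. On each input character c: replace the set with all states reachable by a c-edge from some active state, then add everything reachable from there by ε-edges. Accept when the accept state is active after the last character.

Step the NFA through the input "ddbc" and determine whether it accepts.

initial (ε-close {0}): {0,2,4}
'd' @ 1: {1,5,6,7,8,10}
'd' @ 2: {7,8,9,10}
'b' @ 3: {11,12}
'c' @ 4: {13}  [accepting]
end set {13} — state 13 in

Answer: ACCEPT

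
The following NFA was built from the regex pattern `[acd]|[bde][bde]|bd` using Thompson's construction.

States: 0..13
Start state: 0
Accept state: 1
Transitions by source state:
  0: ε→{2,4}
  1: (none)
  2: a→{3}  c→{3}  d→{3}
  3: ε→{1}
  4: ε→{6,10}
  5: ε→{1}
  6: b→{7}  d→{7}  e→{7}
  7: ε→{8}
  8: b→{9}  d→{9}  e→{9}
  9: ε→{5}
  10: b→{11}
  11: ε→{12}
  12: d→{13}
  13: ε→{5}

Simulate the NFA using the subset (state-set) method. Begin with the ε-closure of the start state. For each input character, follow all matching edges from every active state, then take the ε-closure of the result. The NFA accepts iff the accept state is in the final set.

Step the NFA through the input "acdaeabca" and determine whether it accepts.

S₀ = ε-closure({0}) = {0,2,4,6,10}
'a' @ 1: {1,3}  ✓accept
'c' @ 2: {}  — dead — no transitions
rest 'daeabca' ignored (set empty)
after full input: {}  (accept=1 not in)

Answer: REJECT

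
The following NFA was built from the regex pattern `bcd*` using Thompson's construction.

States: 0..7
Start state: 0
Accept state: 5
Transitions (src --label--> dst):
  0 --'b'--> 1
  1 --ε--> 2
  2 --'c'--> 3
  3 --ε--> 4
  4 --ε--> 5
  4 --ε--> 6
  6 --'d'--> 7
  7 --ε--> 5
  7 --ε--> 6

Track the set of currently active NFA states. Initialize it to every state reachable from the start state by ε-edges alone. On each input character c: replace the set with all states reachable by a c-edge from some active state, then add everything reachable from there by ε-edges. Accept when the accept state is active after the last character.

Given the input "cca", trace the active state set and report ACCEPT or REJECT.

start: ε-closure({0}) = {0}
'c' @ 1: {}  — state set empty
rest 'ca' ignored (set empty)
end set {} — state 5 not in

Answer: REJECT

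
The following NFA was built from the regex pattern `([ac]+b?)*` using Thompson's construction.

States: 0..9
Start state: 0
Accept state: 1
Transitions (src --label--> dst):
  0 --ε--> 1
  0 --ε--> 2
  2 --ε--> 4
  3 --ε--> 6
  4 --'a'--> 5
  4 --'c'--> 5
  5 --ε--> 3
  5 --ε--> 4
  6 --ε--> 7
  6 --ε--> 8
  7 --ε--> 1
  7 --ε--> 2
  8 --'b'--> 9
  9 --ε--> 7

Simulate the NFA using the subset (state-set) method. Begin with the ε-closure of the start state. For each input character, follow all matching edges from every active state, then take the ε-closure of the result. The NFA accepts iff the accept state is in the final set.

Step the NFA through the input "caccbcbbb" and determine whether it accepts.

initial (ε-close {0}): {0,1,2,4}
'c' @ 1: {1,2,3,4,5,6,7,8}  (accept∈set)
'a' @ 2: {1,2,3,4,5,6,7,8}  (accept∈set)
'c' @ 3: {1,2,3,4,5,6,7,8}  (accept∈set)
'c' @ 4: {1,2,3,4,5,6,7,8}  (accept∈set)
'b' @ 5: {1,2,4,7,9}  (accept∈set)
'c' @ 6: {1,2,3,4,5,6,7,8}  (accept∈set)
'b' @ 7: {1,2,4,7,9}  (accept∈set)
'b' @ 8: {}  — no active states
rest 'b' ignored (set empty)
after full input: {}  (accept=1 not in)

Answer: REJECT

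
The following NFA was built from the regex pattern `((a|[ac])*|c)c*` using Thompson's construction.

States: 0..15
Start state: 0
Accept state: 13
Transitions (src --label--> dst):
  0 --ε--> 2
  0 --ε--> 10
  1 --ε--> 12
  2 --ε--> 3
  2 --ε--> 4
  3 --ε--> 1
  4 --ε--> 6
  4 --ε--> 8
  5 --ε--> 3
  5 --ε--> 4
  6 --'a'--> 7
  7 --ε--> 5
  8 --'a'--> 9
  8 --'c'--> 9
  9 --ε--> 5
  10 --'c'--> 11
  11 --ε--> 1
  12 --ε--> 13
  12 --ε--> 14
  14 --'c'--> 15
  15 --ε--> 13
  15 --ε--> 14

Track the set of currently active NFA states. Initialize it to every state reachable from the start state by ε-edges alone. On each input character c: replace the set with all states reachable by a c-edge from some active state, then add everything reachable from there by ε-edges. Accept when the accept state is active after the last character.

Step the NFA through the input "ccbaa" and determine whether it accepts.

initial (ε-close {0}): {0,1,2,3,4,6,8,10,12,13,14}
'c' @ 1: {1,3,4,5,6,8,9,11,12,13,14,15}  ✓accept
'c' @ 2: {1,3,4,5,6,8,9,12,13,14,15}  ✓accept
'b' @ 3: {}  — no active states
rest 'aa' ignored (set empty)
end set {} — state 13 not in

Answer: REJECT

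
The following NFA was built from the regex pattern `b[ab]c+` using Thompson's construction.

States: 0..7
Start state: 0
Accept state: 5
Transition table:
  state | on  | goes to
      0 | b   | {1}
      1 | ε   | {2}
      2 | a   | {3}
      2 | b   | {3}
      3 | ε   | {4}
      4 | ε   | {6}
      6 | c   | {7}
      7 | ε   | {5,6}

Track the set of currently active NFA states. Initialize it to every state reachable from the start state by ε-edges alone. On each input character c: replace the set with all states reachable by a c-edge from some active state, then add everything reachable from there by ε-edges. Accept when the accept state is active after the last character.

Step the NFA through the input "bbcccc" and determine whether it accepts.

start: ε-closure({0}) = {0}
'b' @ 1: {1,2}
'b' @ 2: {3,4,6}
'c' @ 3: {5,6,7}  (accept∈set)
'c' @ 4: {5,6,7}  (accept∈set)
'c' @ 5: {5,6,7}  (accept∈set)
'c' @ 6: {5,6,7}  (accept∈set)
end set {5,6,7} — state 5 in

Answer: ACCEPT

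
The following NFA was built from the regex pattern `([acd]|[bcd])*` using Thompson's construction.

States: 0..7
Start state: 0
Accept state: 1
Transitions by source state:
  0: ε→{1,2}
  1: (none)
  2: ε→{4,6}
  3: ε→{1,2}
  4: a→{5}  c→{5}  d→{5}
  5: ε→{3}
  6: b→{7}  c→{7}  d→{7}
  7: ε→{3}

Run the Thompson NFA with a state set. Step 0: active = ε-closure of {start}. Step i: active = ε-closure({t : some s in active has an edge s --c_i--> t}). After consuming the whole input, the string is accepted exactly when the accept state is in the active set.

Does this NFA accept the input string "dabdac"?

S₀ = ε-closure({0}) = {0,1,2,4,6}
'd' @ 1: {1,2,3,4,5,6,7}  (accept∈set)
'a' @ 2: {1,2,3,4,5,6}  (accept∈set)
'b' @ 3: {1,2,3,4,6,7}  (accept∈set)
'd' @ 4: {1,2,3,4,5,6,7}  (accept∈set)
'a' @ 5: {1,2,3,4,5,6}  (accept∈set)
'c' @ 6: {1,2,3,4,5,6,7}  (accept∈set)
final: {1,2,3,4,5,6,7}; accept 1 in set

Answer: ACCEPT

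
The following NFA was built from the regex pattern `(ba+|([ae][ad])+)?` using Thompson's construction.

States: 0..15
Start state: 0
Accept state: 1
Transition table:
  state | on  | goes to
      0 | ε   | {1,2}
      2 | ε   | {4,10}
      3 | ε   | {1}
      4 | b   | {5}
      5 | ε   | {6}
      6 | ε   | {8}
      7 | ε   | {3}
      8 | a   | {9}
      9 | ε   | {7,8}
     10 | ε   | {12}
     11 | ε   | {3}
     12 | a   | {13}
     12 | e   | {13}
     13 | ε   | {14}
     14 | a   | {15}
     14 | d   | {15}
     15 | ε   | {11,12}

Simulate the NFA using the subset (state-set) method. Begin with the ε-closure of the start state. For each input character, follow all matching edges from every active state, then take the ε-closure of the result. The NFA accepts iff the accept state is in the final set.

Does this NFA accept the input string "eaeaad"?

start: ε-closure({0}) = {0,1,2,4,10,12}
'e' @ 1: {13,14}
'a' @ 2: {1,3,11,12,15}  (accept∈set)
'e' @ 3: {13,14}
'a' @ 4: {1,3,11,12,15}  (accept∈set)
'a' @ 5: {13,14}
'd' @ 6: {1,3,11,12,15}  (accept∈set)
final: {1,3,11,12,15}; accept 1 in set

Answer: ACCEPT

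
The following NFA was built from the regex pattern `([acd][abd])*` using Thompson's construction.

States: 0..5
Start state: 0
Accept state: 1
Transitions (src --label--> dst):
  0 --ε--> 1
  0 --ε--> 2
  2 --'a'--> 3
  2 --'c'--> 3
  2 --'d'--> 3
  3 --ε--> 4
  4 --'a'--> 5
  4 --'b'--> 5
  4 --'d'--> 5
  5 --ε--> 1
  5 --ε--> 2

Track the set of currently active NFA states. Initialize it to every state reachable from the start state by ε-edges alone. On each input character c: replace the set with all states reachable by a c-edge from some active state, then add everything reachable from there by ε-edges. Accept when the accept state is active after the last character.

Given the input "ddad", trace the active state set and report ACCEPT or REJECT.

start: ε-closure({0}) = {0,1,2}
'd' @ 1: {3,4}
'd' @ 2: {1,2,5}  ✓accept
'a' @ 3: {3,4}
'd' @ 4: {1,2,5}  ✓accept
after full input: {1,2,5}  (accept=1 in)

Answer: ACCEPT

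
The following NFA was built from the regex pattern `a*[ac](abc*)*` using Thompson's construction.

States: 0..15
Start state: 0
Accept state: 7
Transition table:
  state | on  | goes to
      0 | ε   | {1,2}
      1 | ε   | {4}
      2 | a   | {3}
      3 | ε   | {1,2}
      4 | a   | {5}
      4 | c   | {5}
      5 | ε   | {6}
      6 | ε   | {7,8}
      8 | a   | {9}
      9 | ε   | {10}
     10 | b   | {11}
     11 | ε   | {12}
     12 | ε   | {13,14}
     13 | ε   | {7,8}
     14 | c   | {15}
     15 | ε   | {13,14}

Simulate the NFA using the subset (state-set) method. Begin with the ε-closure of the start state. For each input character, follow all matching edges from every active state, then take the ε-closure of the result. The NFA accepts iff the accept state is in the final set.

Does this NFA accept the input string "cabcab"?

Answer: ACCEPT

Trace:
initial (ε-close {0}): {0,1,2,4}
'c' @ 1: {5,6,7,8}  [accepting]
'a' @ 2: {9,10}
'b' @ 3: {7,8,11,12,13,14}  [accepting]
'c' @ 4: {7,8,13,14,15}  [accepting]
'a' @ 5: {9,10}
'b' @ 6: {7,8,11,12,13,14}  [accepting]
after full input: {7,8,11,12,13,14}  (accept=7 in)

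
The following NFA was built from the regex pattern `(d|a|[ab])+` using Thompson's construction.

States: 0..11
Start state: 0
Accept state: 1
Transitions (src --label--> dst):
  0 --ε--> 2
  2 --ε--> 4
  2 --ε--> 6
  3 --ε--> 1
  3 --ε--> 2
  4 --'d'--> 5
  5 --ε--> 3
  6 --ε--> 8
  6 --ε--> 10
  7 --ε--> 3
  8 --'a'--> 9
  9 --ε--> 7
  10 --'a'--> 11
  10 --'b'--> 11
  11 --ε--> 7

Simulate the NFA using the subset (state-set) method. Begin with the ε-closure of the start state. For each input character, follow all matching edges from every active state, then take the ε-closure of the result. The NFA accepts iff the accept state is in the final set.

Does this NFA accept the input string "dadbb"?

start: ε-closure({0}) = {0,2,4,6,8,10}
'd' @ 1: {1,2,3,4,5,6,8,10}  (accept∈set)
'a' @ 2: {1,2,3,4,6,7,8,9,10,11}  (accept∈set)
'd' @ 3: {1,2,3,4,5,6,8,10}  (accept∈set)
'b' @ 4: {1,2,3,4,6,7,8,10,11}  (accept∈set)
'b' @ 5: {1,2,3,4,6,7,8,10,11}  (accept∈set)
end set {1,2,3,4,6,7,8,10,11} — state 1 in

Answer: ACCEPT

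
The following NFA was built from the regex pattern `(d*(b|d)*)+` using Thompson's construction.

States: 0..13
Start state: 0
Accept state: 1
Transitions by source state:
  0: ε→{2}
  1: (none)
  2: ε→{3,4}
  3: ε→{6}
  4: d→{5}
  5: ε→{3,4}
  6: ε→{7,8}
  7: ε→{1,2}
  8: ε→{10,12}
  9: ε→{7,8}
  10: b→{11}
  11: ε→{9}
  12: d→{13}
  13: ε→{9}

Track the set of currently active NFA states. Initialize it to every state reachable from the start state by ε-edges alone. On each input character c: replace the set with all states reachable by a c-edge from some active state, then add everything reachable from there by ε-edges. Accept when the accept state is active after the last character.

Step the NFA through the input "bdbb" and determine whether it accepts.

S₀ = ε-closure({0}) = {0,1,2,3,4,6,7,8,10,12}
'b' @ 1: {1,2,3,4,6,7,8,9,10,11,12}  [accepting]
'd' @ 2: {1,2,3,4,5,6,7,8,9,10,12,13}  [accepting]
'b' @ 3: {1,2,3,4,6,7,8,9,10,11,12}  [accepting]
'b' @ 4: {1,2,3,4,6,7,8,9,10,11,12}  [accepting]
final: {1,2,3,4,6,7,8,9,10,11,12}; accept 1 in set

Answer: ACCEPT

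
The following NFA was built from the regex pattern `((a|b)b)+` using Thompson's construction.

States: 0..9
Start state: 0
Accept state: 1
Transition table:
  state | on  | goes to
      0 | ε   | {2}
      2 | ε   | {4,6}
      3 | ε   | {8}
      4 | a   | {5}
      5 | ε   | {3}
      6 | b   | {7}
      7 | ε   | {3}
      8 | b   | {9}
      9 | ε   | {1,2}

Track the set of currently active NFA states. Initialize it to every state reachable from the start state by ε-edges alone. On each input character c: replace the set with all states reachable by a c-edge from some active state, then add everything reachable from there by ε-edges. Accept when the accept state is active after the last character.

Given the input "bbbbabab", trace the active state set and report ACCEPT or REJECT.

initial (ε-close {0}): {0,2,4,6}
'b' @ 1: {3,7,8}
'b' @ 2: {1,2,4,6,9}  (accept∈set)
'b' @ 3: {3,7,8}
'b' @ 4: {1,2,4,6,9}  (accept∈set)
'a' @ 5: {3,5,8}
'b' @ 6: {1,2,4,6,9}  (accept∈set)
'a' @ 7: {3,5,8}
'b' @ 8: {1,2,4,6,9}  (accept∈set)
after full input: {1,2,4,6,9}  (accept=1 in)

Answer: ACCEPT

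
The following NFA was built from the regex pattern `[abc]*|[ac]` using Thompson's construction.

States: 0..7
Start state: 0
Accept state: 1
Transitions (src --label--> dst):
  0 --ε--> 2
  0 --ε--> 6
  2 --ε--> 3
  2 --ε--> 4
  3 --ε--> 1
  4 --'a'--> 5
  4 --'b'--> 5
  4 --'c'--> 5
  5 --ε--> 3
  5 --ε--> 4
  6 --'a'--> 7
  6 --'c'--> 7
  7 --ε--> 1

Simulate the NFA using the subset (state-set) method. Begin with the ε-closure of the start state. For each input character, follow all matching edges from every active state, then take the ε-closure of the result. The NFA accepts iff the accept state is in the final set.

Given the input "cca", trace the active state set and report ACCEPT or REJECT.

initial (ε-close {0}): {0,1,2,3,4,6}
'c' @ 1: {1,3,4,5,7}  ✓accept
'c' @ 2: {1,3,4,5}  ✓accept
'a' @ 3: {1,3,4,5}  ✓accept
after full input: {1,3,4,5}  (accept=1 in)

Answer: ACCEPT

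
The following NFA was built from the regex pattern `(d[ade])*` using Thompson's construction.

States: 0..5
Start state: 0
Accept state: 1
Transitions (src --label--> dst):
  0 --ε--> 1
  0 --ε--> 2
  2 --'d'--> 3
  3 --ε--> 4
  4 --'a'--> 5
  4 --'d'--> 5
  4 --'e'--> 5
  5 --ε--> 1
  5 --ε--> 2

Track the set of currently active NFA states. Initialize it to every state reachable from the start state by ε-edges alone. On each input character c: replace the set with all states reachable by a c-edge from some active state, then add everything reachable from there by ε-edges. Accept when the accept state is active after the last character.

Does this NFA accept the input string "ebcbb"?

Answer: REJECT

Steps:
start: ε-closure({0}) = {0,1,2}
'e' @ 1: {}  — no active states
rest 'bcbb' ignored (set empty)
after full input: {}  (accept=1 not in)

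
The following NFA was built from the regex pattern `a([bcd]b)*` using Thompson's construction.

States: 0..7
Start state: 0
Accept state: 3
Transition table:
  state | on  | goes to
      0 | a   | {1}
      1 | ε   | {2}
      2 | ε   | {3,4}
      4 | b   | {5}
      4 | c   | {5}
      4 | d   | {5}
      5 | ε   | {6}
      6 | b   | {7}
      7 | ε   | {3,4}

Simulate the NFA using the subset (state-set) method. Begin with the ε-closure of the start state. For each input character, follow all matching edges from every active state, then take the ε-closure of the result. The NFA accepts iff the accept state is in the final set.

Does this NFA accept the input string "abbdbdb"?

initial (ε-close {0}): {0}
'a' @ 1: {1,2,3,4}  [accepting]
'b' @ 2: {5,6}
'b' @ 3: {3,4,7}  [accepting]
'd' @ 4: {5,6}
'b' @ 5: {3,4,7}  [accepting]
'd' @ 6: {5,6}
'b' @ 7: {3,4,7}  [accepting]
end set {3,4,7} — state 3 in

Answer: ACCEPT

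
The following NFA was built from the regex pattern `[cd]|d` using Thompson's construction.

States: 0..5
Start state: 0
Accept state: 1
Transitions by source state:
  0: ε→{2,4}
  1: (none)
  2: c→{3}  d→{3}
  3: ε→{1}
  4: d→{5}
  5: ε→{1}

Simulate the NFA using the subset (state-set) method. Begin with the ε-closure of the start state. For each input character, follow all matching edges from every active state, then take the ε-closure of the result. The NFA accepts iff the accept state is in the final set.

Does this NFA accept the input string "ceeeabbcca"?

S₀ = ε-closure({0}) = {0,2,4}
'c' @ 1: {1,3}  [accepting]
'e' @ 2: {}  — state set empty
rest 'eeabbcca' ignored (set empty)
final: {}; accept 1 not in set

Answer: REJECT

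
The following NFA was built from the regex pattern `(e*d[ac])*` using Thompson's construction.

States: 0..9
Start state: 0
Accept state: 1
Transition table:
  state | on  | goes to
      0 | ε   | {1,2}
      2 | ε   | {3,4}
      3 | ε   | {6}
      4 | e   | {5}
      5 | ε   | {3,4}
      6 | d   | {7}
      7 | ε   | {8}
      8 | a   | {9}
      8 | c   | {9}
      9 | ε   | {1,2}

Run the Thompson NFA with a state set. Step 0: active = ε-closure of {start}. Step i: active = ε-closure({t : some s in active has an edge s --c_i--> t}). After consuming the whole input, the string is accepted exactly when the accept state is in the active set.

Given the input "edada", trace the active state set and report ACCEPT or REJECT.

start: ε-closure({0}) = {0,1,2,3,4,6}
'e' @ 1: {3,4,5,6}
'd' @ 2: {7,8}
'a' @ 3: {1,2,3,4,6,9}  (accept∈set)
'd' @ 4: {7,8}
'a' @ 5: {1,2,3,4,6,9}  (accept∈set)
end set {1,2,3,4,6,9} — state 1 in

Answer: ACCEPT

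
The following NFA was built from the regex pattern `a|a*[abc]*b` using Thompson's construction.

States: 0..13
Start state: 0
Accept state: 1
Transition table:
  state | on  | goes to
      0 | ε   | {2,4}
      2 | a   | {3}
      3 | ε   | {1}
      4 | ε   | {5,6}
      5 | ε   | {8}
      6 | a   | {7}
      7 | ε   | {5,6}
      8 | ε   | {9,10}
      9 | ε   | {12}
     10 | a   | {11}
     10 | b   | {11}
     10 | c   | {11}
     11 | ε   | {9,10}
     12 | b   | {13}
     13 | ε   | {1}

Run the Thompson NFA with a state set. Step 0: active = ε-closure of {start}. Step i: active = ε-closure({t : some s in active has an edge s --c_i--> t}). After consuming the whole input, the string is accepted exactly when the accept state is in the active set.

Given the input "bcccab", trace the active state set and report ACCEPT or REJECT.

S₀ = ε-closure({0}) = {0,2,4,5,6,8,9,10,12}
'b' @ 1: {1,9,10,11,12,13}  [accepting]
'c' @ 2: {9,10,11,12}
'c' @ 3: {9,10,11,12}
'c' @ 4: {9,10,11,12}
'a' @ 5: {9,10,11,12}
'b' @ 6: {1,9,10,11,12,13}  [accepting]
end set {1,9,10,11,12,13} — state 1 in

Answer: ACCEPT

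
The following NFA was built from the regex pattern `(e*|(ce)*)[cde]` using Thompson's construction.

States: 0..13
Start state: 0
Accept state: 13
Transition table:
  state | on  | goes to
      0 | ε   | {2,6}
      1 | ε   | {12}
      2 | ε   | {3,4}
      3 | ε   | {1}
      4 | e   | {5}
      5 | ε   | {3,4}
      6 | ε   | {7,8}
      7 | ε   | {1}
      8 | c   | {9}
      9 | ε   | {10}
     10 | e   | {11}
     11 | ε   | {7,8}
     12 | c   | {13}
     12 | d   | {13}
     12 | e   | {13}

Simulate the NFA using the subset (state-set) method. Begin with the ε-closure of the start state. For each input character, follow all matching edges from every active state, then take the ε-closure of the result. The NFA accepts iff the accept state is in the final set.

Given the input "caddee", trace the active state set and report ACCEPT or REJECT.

initial (ε-close {0}): {0,1,2,3,4,6,7,8,12}
'c' @ 1: {9,10,13}  (accept∈set)
'a' @ 2: {}  — no active states
rest 'ddee' ignored (set empty)
final: {}; accept 13 not in set

Answer: REJECT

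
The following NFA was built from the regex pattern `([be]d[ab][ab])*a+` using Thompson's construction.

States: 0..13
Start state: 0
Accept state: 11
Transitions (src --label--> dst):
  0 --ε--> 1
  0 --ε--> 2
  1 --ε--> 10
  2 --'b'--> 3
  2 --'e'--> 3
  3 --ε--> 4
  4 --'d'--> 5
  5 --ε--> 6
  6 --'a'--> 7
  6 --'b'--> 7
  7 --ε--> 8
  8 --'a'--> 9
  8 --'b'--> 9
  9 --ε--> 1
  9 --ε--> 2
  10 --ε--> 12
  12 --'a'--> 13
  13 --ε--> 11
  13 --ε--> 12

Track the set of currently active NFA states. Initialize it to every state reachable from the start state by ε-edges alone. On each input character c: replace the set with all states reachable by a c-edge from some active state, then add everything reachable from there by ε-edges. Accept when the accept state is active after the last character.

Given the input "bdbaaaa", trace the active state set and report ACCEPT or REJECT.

S₀ = ε-closure({0}) = {0,1,2,10,12}
'b' @ 1: {3,4}
'd' @ 2: {5,6}
'b' @ 3: {7,8}
'a' @ 4: {1,2,9,10,12}
'a' @ 5: {11,12,13}  (accept∈set)
'a' @ 6: {11,12,13}  (accept∈set)
'a' @ 7: {11,12,13}  (accept∈set)
after full input: {11,12,13}  (accept=11 in)

Answer: ACCEPT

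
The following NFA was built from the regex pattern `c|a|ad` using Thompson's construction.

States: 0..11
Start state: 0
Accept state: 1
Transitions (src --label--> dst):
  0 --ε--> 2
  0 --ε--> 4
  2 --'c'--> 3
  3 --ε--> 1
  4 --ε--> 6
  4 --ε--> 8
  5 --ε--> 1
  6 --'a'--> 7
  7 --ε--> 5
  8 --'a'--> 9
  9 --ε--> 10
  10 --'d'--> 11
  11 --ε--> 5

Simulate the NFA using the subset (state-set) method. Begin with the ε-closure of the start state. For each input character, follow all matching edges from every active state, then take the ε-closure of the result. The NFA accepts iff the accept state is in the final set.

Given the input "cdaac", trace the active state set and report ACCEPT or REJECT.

initial (ε-close {0}): {0,2,4,6,8}
'c' @ 1: {1,3}  [accepting]
'd' @ 2: {}  — state set empty
rest 'aac' ignored (set empty)
after full input: {}  (accept=1 not in)

Answer: REJECT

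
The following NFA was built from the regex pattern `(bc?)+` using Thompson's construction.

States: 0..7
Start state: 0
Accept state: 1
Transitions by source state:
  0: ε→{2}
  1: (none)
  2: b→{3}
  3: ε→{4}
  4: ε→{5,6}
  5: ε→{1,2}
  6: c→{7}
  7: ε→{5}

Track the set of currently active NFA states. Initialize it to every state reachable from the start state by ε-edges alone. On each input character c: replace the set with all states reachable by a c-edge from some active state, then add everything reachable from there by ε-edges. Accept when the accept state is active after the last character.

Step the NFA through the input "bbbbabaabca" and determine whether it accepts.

start: ε-closure({0}) = {0,2}
'b' @ 1: {1,2,3,4,5,6}  ✓accept
'b' @ 2: {1,2,3,4,5,6}  ✓accept
'b' @ 3: {1,2,3,4,5,6}  ✓accept
'b' @ 4: {1,2,3,4,5,6}  ✓accept
'a' @ 5: {}  — no active states
rest 'baabca' ignored (set empty)
end set {} — state 1 not in

Answer: REJECT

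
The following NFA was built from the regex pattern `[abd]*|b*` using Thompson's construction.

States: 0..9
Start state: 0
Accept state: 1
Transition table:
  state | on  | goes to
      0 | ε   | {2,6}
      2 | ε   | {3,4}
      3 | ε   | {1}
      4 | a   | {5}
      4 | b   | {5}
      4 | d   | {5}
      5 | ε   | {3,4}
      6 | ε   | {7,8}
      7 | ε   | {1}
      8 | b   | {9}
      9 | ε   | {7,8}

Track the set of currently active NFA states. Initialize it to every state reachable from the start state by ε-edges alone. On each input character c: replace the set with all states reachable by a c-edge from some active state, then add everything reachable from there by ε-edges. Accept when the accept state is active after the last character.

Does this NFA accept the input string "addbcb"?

start: ε-closure({0}) = {0,1,2,3,4,6,7,8}
'a' @ 1: {1,3,4,5}  [accepting]
'd' @ 2: {1,3,4,5}  [accepting]
'd' @ 3: {1,3,4,5}  [accepting]
'b' @ 4: {1,3,4,5}  [accepting]
'c' @ 5: {}  — no active states
rest 'b' ignored (set empty)
final: {}; accept 1 not in set

Answer: REJECT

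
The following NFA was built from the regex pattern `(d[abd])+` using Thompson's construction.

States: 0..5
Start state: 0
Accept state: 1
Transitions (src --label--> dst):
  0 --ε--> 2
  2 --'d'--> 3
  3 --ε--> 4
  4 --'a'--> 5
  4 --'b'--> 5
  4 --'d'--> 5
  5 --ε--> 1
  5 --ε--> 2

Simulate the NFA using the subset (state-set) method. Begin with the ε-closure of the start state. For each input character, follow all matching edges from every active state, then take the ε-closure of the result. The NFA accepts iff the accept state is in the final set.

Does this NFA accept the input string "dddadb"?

Answer: ACCEPT

Trace:
initial (ε-close {0}): {0,2}
'd' @ 1: {3,4}
'd' @ 2: {1,2,5}  [accepting]
'd' @ 3: {3,4}
'a' @ 4: {1,2,5}  [accepting]
'd' @ 5: {3,4}
'b' @ 6: {1,2,5}  [accepting]
after full input: {1,2,5}  (accept=1 in)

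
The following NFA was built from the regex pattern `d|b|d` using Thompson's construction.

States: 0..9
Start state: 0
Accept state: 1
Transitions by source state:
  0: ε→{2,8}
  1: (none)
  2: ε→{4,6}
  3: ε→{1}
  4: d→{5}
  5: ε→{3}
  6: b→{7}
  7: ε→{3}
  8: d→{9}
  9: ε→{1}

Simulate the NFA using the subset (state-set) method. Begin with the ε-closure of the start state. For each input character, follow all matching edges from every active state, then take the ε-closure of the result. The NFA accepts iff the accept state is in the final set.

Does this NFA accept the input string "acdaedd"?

initial (ε-close {0}): {0,2,4,6,8}
'a' @ 1: {}  — dead — no transitions
rest 'cdaedd' ignored (set empty)
end set {} — state 1 not in

Answer: REJECT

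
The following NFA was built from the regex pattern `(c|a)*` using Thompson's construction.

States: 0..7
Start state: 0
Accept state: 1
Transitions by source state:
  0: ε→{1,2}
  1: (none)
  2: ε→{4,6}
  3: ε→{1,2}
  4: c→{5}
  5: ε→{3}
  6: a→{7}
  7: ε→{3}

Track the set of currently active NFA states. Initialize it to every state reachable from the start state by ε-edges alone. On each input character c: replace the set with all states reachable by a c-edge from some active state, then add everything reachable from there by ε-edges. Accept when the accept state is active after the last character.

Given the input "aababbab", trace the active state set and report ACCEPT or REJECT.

Answer: REJECT

Trace:
start: ε-closure({0}) = {0,1,2,4,6}
'a' @ 1: {1,2,3,4,6,7}  ✓accept
'a' @ 2: {1,2,3,4,6,7}  ✓accept
'b' @ 3: {}  — dead — no transitions
rest 'abbab' ignored (set empty)
after full input: {}  (accept=1 not in)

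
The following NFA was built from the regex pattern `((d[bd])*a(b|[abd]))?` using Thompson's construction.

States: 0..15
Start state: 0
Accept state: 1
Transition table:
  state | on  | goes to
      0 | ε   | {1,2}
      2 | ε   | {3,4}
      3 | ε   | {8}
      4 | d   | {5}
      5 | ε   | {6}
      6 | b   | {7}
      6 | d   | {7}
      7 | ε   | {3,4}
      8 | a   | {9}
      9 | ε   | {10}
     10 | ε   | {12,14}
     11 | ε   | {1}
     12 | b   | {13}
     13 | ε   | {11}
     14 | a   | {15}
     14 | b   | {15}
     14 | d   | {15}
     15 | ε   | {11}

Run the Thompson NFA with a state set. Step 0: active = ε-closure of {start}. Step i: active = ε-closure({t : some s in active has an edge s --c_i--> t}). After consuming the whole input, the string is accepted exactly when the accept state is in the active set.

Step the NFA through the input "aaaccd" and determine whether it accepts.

Answer: REJECT

Derivation:
start: ε-closure({0}) = {0,1,2,3,4,8}
'a' @ 1: {9,10,12,14}
'a' @ 2: {1,11,15}  [accepting]
'a' @ 3: {}  — dead — no transitions
rest 'ccd' ignored (set empty)
end set {} — state 1 not in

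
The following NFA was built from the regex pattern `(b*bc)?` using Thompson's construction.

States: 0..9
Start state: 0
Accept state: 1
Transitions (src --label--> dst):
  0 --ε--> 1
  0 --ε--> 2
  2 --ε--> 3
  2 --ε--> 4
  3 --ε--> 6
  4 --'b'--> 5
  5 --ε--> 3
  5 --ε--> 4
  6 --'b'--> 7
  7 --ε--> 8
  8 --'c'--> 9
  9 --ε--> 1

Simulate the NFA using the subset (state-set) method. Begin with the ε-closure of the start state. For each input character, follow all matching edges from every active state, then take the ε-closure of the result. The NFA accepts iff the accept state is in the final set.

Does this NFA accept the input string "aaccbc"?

start: ε-closure({0}) = {0,1,2,3,4,6}
'a' @ 1: {}  — state set empty
rest 'accbc' ignored (set empty)
after full input: {}  (accept=1 not in)

Answer: REJECT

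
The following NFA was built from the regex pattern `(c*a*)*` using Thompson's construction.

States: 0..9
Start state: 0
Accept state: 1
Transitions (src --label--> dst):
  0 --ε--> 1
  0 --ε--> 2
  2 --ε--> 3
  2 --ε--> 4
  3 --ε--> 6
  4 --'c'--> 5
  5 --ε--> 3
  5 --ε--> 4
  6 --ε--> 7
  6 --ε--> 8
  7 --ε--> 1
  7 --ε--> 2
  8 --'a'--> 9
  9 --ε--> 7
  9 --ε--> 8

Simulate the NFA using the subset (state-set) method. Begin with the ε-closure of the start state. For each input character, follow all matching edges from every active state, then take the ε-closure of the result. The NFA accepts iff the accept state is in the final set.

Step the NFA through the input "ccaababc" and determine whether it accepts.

Answer: REJECT

Steps:
initial (ε-close {0}): {0,1,2,3,4,6,7,8}
'c' @ 1: {1,2,3,4,5,6,7,8}  [accepting]
'c' @ 2: {1,2,3,4,5,6,7,8}  [accepting]
'a' @ 3: {1,2,3,4,6,7,8,9}  [accepting]
'a' @ 4: {1,2,3,4,6,7,8,9}  [accepting]
'b' @ 5: {}  — dead — no transitions
rest 'abc' ignored (set empty)
final: {}; accept 1 not in set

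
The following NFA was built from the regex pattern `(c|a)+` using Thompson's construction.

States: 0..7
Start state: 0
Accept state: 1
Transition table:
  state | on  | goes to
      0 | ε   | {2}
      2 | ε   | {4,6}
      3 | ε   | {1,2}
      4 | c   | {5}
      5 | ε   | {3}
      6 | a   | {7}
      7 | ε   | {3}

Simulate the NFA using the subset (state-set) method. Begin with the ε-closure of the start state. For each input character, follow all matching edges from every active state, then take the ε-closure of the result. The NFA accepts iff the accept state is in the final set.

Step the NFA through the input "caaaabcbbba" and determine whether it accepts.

Answer: REJECT

Derivation:
S₀ = ε-closure({0}) = {0,2,4,6}
'c' @ 1: {1,2,3,4,5,6}  [accepting]
'a' @ 2: {1,2,3,4,6,7}  [accepting]
'a' @ 3: {1,2,3,4,6,7}  [accepting]
'a' @ 4: {1,2,3,4,6,7}  [accepting]
'a' @ 5: {1,2,3,4,6,7}  [accepting]
'b' @ 6: {}  — dead — no transitions
rest 'cbbba' ignored (set empty)
end set {} — state 1 not in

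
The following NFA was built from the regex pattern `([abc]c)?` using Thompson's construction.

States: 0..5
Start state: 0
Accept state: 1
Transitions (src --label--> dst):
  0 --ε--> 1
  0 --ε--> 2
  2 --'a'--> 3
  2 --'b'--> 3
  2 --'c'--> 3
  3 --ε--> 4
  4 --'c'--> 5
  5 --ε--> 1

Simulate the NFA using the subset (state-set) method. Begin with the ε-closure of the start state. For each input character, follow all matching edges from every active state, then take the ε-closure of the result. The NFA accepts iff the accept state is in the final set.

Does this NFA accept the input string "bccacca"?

Answer: REJECT

Trace:
initial (ε-close {0}): {0,1,2}
'b' @ 1: {3,4}
'c' @ 2: {1,5}  (accept∈set)
'c' @ 3: {}  — no active states
rest 'acca' ignored (set empty)
final: {}; accept 1 not in set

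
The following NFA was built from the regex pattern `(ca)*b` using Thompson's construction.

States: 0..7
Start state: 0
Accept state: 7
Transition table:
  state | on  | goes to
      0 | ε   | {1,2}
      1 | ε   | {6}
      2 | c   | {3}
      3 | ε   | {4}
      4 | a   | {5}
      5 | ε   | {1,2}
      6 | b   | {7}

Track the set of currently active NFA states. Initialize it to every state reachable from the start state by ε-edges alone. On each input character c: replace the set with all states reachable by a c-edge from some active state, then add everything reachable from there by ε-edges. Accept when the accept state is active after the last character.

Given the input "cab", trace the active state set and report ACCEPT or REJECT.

Answer: ACCEPT

Steps:
initial (ε-close {0}): {0,1,2,6}
'c' @ 1: {3,4}
'a' @ 2: {1,2,5,6}
'b' @ 3: {7}  ✓accept
after full input: {7}  (accept=7 in)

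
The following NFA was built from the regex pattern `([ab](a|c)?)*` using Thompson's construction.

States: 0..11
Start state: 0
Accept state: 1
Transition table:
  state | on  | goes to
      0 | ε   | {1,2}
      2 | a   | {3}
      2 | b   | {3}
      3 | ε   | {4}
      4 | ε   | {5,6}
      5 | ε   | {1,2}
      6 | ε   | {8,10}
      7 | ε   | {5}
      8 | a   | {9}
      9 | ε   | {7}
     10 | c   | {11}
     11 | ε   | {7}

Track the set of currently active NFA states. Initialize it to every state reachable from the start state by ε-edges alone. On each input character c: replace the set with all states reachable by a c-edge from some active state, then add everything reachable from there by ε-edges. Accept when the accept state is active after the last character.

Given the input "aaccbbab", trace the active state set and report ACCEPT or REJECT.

initial (ε-close {0}): {0,1,2}
'a' @ 1: {1,2,3,4,5,6,8,10}  [accepting]
'a' @ 2: {1,2,3,4,5,6,7,8,9,10}  [accepting]
'c' @ 3: {1,2,5,7,11}  [accepting]
'c' @ 4: {}  — dead — no transitions
rest 'bbab' ignored (set empty)
final: {}; accept 1 not in set

Answer: REJECT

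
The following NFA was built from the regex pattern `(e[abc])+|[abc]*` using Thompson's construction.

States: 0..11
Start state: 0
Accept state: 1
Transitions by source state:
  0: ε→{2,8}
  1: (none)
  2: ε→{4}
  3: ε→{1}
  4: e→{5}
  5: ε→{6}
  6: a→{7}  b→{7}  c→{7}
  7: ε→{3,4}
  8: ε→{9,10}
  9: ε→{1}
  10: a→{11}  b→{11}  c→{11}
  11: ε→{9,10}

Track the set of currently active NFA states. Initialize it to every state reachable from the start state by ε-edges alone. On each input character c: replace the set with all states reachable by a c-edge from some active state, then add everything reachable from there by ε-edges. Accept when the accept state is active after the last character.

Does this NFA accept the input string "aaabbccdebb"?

start: ε-closure({0}) = {0,1,2,4,8,9,10}
'a' @ 1: {1,9,10,11}  [accepting]
'a' @ 2: {1,9,10,11}  [accepting]
'a' @ 3: {1,9,10,11}  [accepting]
'b' @ 4: {1,9,10,11}  [accepting]
'b' @ 5: {1,9,10,11}  [accepting]
'c' @ 6: {1,9,10,11}  [accepting]
'c' @ 7: {1,9,10,11}  [accepting]
'd' @ 8: {}  — no active states
rest 'ebb' ignored (set empty)
end set {} — state 1 not in

Answer: REJECT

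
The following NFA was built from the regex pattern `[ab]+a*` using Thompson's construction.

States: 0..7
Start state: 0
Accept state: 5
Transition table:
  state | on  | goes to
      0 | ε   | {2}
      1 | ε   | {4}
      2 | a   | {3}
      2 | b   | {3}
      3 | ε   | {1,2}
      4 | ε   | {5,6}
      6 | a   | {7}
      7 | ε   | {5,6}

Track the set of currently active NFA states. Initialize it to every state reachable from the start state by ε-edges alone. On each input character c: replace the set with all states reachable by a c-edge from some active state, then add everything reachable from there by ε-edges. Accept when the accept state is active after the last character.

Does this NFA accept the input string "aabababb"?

Answer: ACCEPT

Derivation:
initial (ε-close {0}): {0,2}
'a' @ 1: {1,2,3,4,5,6}  [accepting]
'a' @ 2: {1,2,3,4,5,6,7}  [accepting]
'b' @ 3: {1,2,3,4,5,6}  [accepting]
'a' @ 4: {1,2,3,4,5,6,7}  [accepting]
'b' @ 5: {1,2,3,4,5,6}  [accepting]
'a' @ 6: {1,2,3,4,5,6,7}  [accepting]
'b' @ 7: {1,2,3,4,5,6}  [accepting]
'b' @ 8: {1,2,3,4,5,6}  [accepting]
end set {1,2,3,4,5,6} — state 5 in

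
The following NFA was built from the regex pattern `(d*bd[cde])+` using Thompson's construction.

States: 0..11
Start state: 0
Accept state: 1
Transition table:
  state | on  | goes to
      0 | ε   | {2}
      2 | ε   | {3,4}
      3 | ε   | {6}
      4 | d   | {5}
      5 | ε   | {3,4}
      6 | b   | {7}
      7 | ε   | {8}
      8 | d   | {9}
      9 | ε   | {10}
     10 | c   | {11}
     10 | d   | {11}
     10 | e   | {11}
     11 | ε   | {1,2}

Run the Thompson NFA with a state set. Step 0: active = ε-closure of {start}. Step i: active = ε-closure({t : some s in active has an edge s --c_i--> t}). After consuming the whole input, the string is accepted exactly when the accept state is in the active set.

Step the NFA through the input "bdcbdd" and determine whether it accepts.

Answer: ACCEPT

Steps:
initial (ε-close {0}): {0,2,3,4,6}
'b' @ 1: {7,8}
'd' @ 2: {9,10}
'c' @ 3: {1,2,3,4,6,11}  ✓accept
'b' @ 4: {7,8}
'd' @ 5: {9,10}
'd' @ 6: {1,2,3,4,6,11}  ✓accept
end set {1,2,3,4,6,11} — state 1 in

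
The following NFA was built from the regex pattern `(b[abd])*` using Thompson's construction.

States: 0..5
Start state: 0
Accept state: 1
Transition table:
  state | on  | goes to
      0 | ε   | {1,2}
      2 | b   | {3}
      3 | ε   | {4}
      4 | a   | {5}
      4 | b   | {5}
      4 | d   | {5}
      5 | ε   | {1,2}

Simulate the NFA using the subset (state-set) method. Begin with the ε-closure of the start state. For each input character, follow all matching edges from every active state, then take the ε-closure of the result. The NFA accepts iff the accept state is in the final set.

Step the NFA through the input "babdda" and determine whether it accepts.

S₀ = ε-closure({0}) = {0,1,2}
'b' @ 1: {3,4}
'a' @ 2: {1,2,5}  ✓accept
'b' @ 3: {3,4}
'd' @ 4: {1,2,5}  ✓accept
'd' @ 5: {}  — state set empty
rest 'a' ignored (set empty)
final: {}; accept 1 not in set

Answer: REJECT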